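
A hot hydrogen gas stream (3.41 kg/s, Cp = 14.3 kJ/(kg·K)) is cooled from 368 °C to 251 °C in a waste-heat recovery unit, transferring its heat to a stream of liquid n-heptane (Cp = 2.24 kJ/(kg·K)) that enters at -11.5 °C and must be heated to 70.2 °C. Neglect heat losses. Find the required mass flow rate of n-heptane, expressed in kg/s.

ṁ_c = 31.2 kg/s

Heat released by hot stream: Q = 3.41 × 14.3 × (368 − 251) = 5705.3 kJ/s
Energy balance on cold side (adiabatic exchanger): Q = ṁ_c·Cp_c·(T_c,out − T_c,in)
ṁ_c = 5705.3 / [2.24 × (70.2 − -11.5)] = 31.175 kg/s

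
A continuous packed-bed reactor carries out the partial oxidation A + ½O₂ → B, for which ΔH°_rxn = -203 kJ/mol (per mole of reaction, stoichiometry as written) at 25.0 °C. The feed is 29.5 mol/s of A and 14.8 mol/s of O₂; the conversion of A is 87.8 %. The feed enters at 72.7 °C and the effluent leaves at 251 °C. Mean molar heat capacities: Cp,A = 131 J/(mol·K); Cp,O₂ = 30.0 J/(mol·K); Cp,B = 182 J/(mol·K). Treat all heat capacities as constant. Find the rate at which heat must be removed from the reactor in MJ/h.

Extent of reaction ξ = 0.878 × 29.5 = 25.901 mol/s
Reaction term: ξ·ΔH°_rxn = 25.901 × -203 = -5257.9 kJ/s
Sensible, feed 72.7→25 °C: -205.52 kJ/s
Outlet flows (mol/s): A 3.599, O₂ 1.8495, B 25.901
Sensible, products 25→251 °C: 1184.5 kJ/s
Q = ΔH = -4279 kJ/s = -4279 kW
Heat removed = 15404 MJ/h

Q_out = 15400 MJ/h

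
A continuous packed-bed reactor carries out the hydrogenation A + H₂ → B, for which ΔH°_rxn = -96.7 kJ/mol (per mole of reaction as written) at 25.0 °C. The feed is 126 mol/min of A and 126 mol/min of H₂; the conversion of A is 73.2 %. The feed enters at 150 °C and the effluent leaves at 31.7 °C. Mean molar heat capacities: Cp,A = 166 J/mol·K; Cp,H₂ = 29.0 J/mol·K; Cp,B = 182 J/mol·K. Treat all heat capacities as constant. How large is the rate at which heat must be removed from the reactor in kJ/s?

Q_out = 197 kJ/s

Extent of reaction ξ = 0.732 × 126 = 92.232 mol/min
Reaction term: ξ·ΔH°_rxn = 92.232 × -96.7 = -8918.8 kJ/min
Sensible, feed 150→25 °C: -3071.2 kJ/min
Outlet flows (mol/min): A 33.768, H₂ 33.768, B 92.232
Sensible, products 25→31.7 °C: 156.59 kJ/min
Q = ΔH = -11833 kJ/min = -197.22 kW
Heat removed = 197.22 kJ/s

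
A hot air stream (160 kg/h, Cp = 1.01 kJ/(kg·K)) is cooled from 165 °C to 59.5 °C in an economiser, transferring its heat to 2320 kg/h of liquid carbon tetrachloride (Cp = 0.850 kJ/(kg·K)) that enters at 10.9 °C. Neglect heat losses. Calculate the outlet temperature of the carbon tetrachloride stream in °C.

Heat released by hot stream: Q = 160 × 1.01 × (165 − 59.5) = 17049 kJ/h
Energy balance on cold side (adiabatic exchanger): Q = ṁ_c·Cp_c·(T_c,out − T_c,in)
T_c,out = 10.9 + 17049/(2320 × 0.850) = 19.545 °C

T_c,out = 19.5 °C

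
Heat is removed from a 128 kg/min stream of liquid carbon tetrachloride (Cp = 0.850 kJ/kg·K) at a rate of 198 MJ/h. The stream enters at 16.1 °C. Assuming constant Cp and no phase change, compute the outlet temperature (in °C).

Q = 198 MJ/h = 3300 kJ/min
ΔT = Q/(ṁ·Cp) = 3300/(128×0.850) = 30.331 K
T_out = 16.1 − 30.331 = -14.231 °C

T_out = -14.2 °C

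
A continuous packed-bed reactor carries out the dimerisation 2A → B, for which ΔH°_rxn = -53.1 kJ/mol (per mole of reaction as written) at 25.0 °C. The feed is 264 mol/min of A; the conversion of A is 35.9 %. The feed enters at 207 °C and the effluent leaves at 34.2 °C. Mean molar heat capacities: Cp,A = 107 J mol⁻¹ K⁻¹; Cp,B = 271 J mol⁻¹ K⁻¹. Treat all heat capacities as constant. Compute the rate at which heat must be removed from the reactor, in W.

Extent of reaction ξ = 0.359 × 264 / 2 = 47.388 mol/min
Reaction term: ξ·ΔH°_rxn = 47.388 × -53.1 = -2516.3 kJ/min
Sensible, feed 207→25 °C: -5141.1 kJ/min
Outlet flows (mol/min): A 169.22, B 47.388
Sensible, products 25→34.2 °C: 284.73 kJ/min
Q = ΔH = -7372.7 kJ/min = -122.88 kW
Heat removed = 122880 W

Q_out = 123000 W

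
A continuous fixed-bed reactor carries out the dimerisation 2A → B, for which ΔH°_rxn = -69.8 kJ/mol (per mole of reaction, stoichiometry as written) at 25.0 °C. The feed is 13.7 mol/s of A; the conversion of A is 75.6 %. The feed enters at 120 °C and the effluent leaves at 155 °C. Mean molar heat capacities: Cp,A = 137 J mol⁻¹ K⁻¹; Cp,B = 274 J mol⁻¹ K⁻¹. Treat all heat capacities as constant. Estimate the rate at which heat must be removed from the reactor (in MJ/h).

Extent of reaction ξ = 0.756 × 13.7 / 2 = 5.1786 mol/s
Reaction term: ξ·ΔH°_rxn = 5.1786 × -69.8 = -361.47 kJ/s
Sensible, feed 120→25 °C: -178.31 kJ/s
Outlet flows (mol/s): A 3.3428, B 5.1786
Sensible, products 25→155 °C: 244 kJ/s
Q = ΔH = -295.77 kJ/s = -295.77 kW
Heat removed = 1064.8 MJ/h

Q_out = 1060 MJ/h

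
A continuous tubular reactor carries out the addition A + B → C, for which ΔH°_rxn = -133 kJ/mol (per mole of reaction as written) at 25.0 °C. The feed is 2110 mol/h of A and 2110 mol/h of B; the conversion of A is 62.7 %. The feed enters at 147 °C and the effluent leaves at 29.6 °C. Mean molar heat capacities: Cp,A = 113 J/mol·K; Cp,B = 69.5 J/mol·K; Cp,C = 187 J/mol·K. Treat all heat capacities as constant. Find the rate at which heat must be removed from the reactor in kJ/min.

Q_out = 3690 kJ/min

Extent of reaction ξ = 0.627 × 2110 = 1323 mol/h
Reaction term: ξ·ΔH°_rxn = 1323 × -133 = -175960 kJ/h
Sensible, feed 147→25 °C: -46979 kJ/h
Outlet flows (mol/h): A 787.03, B 787.03, C 1323
Sensible, products 25→29.6 °C: 1798.7 kJ/h
Q = ΔH = -221140 kJ/h = -61.427 kW
Heat removed = 3685.6 kJ/min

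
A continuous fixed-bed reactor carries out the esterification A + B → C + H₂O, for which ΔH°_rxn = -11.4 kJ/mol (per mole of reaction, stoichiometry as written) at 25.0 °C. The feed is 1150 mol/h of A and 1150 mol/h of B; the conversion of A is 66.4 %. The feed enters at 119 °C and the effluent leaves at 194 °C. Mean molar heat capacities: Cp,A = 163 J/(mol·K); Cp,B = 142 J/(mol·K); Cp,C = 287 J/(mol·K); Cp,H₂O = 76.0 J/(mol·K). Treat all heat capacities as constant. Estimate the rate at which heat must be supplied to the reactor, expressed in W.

Extent of reaction ξ = 0.664 × 1150 = 763.6 mol/h
Reaction term: ξ·ΔH°_rxn = 763.6 × -11.4 = -8705 kJ/h
Sensible, feed 119→25 °C: -32970 kJ/h
Outlet flows (mol/h): A 386.4, B 386.4, C 763.6, H₂O 763.6
Sensible, products 25→194 °C: 66762 kJ/h
Q = ΔH = 25086 kJ/h = 6.9683 kW
Heat supplied = 6968.3 W

Q_in = 6970 W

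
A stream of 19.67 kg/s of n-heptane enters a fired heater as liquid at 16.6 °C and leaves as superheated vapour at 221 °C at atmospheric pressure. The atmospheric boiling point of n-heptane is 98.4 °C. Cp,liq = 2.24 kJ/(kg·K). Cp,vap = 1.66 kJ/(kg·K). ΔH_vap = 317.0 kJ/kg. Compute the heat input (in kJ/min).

Q = 831000 kJ/min

liquid 16.6→98.4 °C: 183.23 kJ/kg
vaporisation at 98.4 °C: 317 kJ/kg
vapour 98.4→221 °C: 203.52 kJ/kg
Δh = 183.23 + 317 + 203.52 = 703.75 kJ/kg
Q = ṁ·Δh = 19.67 kg/s × 703.75 kJ/kg = 13843 kJ/s
|Q| = 13843 kW = 830560 kJ/min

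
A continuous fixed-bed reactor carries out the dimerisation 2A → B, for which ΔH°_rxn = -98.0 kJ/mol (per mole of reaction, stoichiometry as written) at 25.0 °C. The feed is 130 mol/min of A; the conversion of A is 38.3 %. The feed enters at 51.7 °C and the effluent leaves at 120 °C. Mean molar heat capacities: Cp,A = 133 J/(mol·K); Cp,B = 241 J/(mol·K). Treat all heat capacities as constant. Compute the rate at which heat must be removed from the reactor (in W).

Q_out = 22000 W

Extent of reaction ξ = 0.383 × 130 / 2 = 24.895 mol/min
Reaction term: ξ·ΔH°_rxn = 24.895 × -98.0 = -2439.7 kJ/min
Sensible, feed 51.7→25 °C: -461.64 kJ/min
Outlet flows (mol/min): A 80.21, B 24.895
Sensible, products 25→120 °C: 1583.4 kJ/min
Q = ΔH = -1317.9 kJ/min = -21.965 kW
Heat removed = 21965 W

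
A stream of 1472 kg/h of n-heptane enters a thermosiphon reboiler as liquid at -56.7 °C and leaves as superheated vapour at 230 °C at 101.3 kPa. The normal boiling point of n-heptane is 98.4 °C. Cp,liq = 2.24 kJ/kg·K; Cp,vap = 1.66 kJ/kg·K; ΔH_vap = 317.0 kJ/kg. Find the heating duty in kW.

Q = 361 kW

liquid -56.7→98.4 °C: 347.42 kJ/kg
vaporisation at 98.4 °C: 317 kJ/kg
vapour 98.4→230 °C: 218.46 kJ/kg
Δh = 347.42 + 317 + 218.46 = 882.88 kJ/kg
Q = ṁ·Δh = 1472 kg/h × 882.88 kJ/kg = 1.2996e+06 kJ/h
|Q| = 361 kW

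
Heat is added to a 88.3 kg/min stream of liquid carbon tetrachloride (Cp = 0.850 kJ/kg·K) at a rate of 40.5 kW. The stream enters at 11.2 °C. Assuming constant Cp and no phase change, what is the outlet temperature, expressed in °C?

Q = 40.5 kW = 2430 kJ/min
ΔT = Q/(ṁ·Cp) = 2430/(88.3×0.850) = 32.376 K
T_out = 11.2 + 32.376 = 43.576 °C

T_out = 43.6 °C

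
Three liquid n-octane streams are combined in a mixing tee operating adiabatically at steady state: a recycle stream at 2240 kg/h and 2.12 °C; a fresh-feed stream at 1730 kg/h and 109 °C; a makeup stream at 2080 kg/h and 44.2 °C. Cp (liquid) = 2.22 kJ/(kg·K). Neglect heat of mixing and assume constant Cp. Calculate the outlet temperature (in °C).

Energy balance with Q = 0: Σ ṁᵢCp,ᵢ(T_out − Tᵢ) = 0
Σ ṁᵢCp,ᵢTᵢ = 2240×2.22×2.12 + 1730×2.22×109 + 2080×2.22×44.2 = 633270
Σ ṁᵢCp,ᵢ = 2240×2.22 + 1730×2.22 + 2080×2.22 = 13431
T_out = 633270 / 13431 = 47.15 °C

T_out = 47.1 °C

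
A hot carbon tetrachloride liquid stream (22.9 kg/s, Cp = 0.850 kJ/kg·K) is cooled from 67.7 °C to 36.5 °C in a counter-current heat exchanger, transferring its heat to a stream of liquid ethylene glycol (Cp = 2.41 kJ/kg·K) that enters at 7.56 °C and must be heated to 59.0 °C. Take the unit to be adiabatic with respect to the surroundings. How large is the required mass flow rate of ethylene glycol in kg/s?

ṁ_c = 4.90 kg/s

Heat released by hot stream: Q = 22.9 × 0.850 × (67.7 − 36.5) = 607.31 kJ/s
Energy balance on cold side (adiabatic exchanger): Q = ṁ_c·Cp_c·(T_c,out − T_c,in)
ṁ_c = 607.31 / [2.41 × (59.0 − 7.56)] = 4.8988 kg/s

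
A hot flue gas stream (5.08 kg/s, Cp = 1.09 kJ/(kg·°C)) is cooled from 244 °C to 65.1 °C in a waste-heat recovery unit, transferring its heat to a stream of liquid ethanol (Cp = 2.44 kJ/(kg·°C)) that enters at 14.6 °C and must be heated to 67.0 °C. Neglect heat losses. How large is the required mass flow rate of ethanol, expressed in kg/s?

Heat released by hot stream: Q = 5.08 × 1.09 × (244 − 65.1) = 990.61 kJ/s
Energy balance on cold side (adiabatic exchanger): Q = ṁ_c·Cp_c·(T_c,out − T_c,in)
ṁ_c = 990.61 / [2.44 × (67.0 − 14.6)] = 7.7478 kg/s

ṁ_c = 7.75 kg/s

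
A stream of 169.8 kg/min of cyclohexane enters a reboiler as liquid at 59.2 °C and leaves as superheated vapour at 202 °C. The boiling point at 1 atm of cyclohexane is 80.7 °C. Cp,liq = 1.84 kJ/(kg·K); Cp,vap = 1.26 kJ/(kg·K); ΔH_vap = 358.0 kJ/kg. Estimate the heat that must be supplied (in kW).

liquid 59.2→80.7 °C: 39.56 kJ/kg
vaporisation at 80.7 °C: 358 kJ/kg
vapour 80.7→202 °C: 152.84 kJ/kg
Δh = 39.56 + 358 + 152.84 = 550.4 kJ/kg
Q = ṁ·Δh = 169.8 kg/min × 550.4 kJ/kg = 93458 kJ/min
|Q| = 1557.6 kW

Q = 1560 kW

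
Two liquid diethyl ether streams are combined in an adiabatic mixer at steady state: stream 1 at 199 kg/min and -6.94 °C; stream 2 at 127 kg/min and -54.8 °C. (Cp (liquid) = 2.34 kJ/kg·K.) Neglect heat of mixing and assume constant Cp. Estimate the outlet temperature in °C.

T_out = -25.6 °C

Adiabatic, steady state ⇒ Σ ṁᵢCp,ᵢ(T_out − Tᵢ) = 0
T_out = Σ ṁᵢCp,ᵢTᵢ / Σ ṁᵢCp,ᵢ
      = -19517 / 762.84 = -25.585 °C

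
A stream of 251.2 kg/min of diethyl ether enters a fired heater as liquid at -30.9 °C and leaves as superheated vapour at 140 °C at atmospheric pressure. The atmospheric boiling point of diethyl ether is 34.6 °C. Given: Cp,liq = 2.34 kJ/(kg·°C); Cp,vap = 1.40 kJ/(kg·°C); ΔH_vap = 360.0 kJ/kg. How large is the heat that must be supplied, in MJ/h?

liquid -30.9→34.6 °C: 153.27 kJ/kg
vaporisation at 34.6 °C: 360 kJ/kg
vapour 34.6→140 °C: 147.56 kJ/kg
Δh = 153.27 + 360 + 147.56 = 660.83 kJ/kg
Q = ṁ·Δh = 251.2 kg/min × 660.83 kJ/kg = 166000 kJ/min
|Q| = 2766.7 kW = 9960 MJ/h

Q = 9960 MJ/h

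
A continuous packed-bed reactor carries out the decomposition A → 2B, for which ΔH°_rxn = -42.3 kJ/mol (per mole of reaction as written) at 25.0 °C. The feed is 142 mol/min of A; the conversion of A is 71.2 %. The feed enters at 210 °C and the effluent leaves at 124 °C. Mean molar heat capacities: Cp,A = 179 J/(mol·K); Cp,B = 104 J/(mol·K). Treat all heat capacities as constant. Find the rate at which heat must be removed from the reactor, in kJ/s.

Extent of reaction ξ = 0.712 × 142 = 101.1 mol/min
Reaction term: ξ·ΔH°_rxn = 101.1 × -42.3 = -4276.7 kJ/min
Sensible, feed 210→25 °C: -4702.3 kJ/min
Outlet flows (mol/min): A 40.896, B 202.21
Sensible, products 25→124 °C: 2806.7 kJ/min
Q = ΔH = -6172.4 kJ/min = -102.87 kW
Heat removed = 102.87 kJ/s

Q_out = 103 kJ/s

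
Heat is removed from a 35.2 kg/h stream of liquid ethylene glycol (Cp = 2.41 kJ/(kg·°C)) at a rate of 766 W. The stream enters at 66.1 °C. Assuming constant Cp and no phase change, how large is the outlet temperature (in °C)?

T_out = 33.6 °C

Q = 766 W = 2757.6 kJ/h
ΔT = Q/(ṁ·Cp) = 2757.6/(35.2×2.41) = 32.507 K
T_out = 66.1 − 32.507 = 33.593 °C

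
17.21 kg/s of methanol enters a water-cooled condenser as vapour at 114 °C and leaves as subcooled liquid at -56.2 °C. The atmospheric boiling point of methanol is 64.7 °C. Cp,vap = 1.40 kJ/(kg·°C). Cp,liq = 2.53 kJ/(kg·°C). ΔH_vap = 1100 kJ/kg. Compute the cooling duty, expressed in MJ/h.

vapour 114→64.7 °C: -69.02 kJ/kg
condensation at 64.7 °C: -1100 kJ/kg
liquid 64.7→-56.2 °C: -305.88 kJ/kg
Δh = -69.02 + -1100 + -305.88 = -1474.9 kJ/kg
Q = ṁ·Δh = 17.21 kg/s × -1474.9 kJ/kg = -25383 kJ/s
|Q| = 25383 kW = 91379 MJ/h

Q_c = 91400 MJ/h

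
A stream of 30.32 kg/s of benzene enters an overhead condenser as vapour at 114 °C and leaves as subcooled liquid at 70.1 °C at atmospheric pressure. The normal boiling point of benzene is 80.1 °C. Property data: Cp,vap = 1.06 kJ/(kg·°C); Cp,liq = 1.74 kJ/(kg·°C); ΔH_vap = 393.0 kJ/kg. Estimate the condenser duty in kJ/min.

vapour 114→80.1 °C: -35.934 kJ/kg
condensation at 80.1 °C: -393 kJ/kg
liquid 80.1→70.1 °C: -17.4 kJ/kg
Δh = -35.934 + -393 + -17.4 = -446.33 kJ/kg
Q = ṁ·Δh = 30.32 kg/s × -446.33 kJ/kg = -13533 kJ/s
|Q| = 13533 kW = 811970 kJ/min

Q_c = 812000 kJ/min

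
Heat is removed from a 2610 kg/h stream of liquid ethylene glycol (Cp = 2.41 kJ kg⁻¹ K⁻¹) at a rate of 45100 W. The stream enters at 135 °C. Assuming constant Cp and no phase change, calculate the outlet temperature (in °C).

Q = 45100 W = 162360 kJ/h
ΔT = Q/(ṁ·Cp) = 162360/(2610×2.41) = 25.812 K
T_out = 135 − 25.812 = 109.19 °C

T_out = 109 °C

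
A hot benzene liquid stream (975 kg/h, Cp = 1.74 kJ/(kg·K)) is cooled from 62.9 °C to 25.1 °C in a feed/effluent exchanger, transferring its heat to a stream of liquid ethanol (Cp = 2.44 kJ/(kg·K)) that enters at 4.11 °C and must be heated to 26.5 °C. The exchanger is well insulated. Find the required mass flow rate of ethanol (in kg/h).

ṁ_c = 1170 kg/h

Heat released by hot stream: Q = 975 × 1.74 × (62.9 − 25.1) = 64128 kJ/h
Energy balance on cold side (adiabatic exchanger): Q = ṁ_c·Cp_c·(T_c,out − T_c,in)
ṁ_c = 64128 / [2.44 × (26.5 − 4.11)] = 1173.8 kg/h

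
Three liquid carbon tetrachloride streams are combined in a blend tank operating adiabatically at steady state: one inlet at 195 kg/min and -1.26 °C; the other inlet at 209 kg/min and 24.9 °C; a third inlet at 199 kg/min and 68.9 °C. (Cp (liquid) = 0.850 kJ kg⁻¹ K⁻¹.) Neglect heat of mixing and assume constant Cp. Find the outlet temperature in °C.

T_out = 31.0 °C

Adiabatic, steady state ⇒ Σ ṁᵢCp,ᵢ(T_out − Tᵢ) = 0
T_out = Σ ṁᵢCp,ᵢTᵢ / Σ ṁᵢCp,ᵢ
      = 15869 / 512.55 = 30.961 °C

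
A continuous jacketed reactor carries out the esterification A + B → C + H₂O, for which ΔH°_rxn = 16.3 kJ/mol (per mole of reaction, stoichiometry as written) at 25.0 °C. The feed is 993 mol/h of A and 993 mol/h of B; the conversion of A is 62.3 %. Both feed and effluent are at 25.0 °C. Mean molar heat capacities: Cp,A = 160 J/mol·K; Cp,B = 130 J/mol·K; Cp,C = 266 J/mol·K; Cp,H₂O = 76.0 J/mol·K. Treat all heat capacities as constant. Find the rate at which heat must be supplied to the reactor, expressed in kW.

Extent of reaction ξ = 0.623 × 993 = 618.64 mol/h
Reaction term: ξ·ΔH°_rxn = 618.64 × 16.3 = 10084 kJ/h
Q = ΔH = 10084 kJ/h = 2.8011 kW
Heat supplied = 2.8011 kW

Q_in = 2.80 kW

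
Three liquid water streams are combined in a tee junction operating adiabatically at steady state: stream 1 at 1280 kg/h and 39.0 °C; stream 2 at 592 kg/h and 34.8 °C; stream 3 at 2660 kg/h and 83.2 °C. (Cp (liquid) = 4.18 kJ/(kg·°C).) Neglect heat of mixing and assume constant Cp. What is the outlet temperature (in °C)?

Adiabatic, steady state ⇒ Σ ṁᵢCp,ᵢ(T_out − Tᵢ) = 0
T_out = Σ ṁᵢCp,ᵢTᵢ / Σ ṁᵢCp,ᵢ
      = 1.2199e+06 / 18944 = 64.394 °C

T_out = 64.4 °C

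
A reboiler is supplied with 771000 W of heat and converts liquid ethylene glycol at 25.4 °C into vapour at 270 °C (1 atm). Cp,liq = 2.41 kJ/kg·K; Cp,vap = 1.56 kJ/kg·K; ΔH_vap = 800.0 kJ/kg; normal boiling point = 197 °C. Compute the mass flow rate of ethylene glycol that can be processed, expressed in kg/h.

ṁ = 2090 kg/h

Δh = 2.41×(197−25.4) + 800.0 + 1.56×(270−197) = 1327.4 kJ/kg
Q = 771000 W = 771 kJ/s = 2.7756e+06 kJ/h
ṁ = Q/Δh = 2.7756e+06 / 1327.4 = 2090.9 kg/h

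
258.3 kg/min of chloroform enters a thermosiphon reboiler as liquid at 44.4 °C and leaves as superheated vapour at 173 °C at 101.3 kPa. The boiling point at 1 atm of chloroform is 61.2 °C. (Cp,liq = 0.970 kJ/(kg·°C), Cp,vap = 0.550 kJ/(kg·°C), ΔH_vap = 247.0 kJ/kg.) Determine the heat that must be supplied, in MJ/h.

liquid 44.4→61.2 °C: 16.296 kJ/kg
vaporisation at 61.2 °C: 247 kJ/kg
vapour 61.2→173 °C: 61.49 kJ/kg
Δh = 16.296 + 247 + 61.49 = 324.79 kJ/kg
Q = ṁ·Δh = 258.3 kg/min × 324.79 kJ/kg = 83892 kJ/min
|Q| = 1398.2 kW = 5033.5 MJ/h

Q = 5030 MJ/h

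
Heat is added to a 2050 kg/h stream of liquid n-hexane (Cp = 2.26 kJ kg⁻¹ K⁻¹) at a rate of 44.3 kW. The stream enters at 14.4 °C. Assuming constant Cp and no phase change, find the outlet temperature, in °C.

Q = 44.3 kW = 159480 kJ/h
ΔT = Q/(ṁ·Cp) = 159480/(2050×2.26) = 34.423 K
T_out = 14.4 + 34.423 = 48.823 °C

T_out = 48.8 °C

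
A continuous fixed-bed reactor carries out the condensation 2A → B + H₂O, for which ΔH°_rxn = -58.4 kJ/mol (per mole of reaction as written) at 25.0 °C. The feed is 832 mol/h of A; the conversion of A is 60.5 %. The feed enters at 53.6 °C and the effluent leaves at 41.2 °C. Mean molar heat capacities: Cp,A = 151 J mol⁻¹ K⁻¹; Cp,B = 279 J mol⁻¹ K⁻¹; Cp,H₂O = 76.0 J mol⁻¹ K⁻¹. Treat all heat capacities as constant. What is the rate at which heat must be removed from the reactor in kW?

Extent of reaction ξ = 0.605 × 832 / 2 = 251.68 mol/h
Reaction term: ξ·ΔH°_rxn = 251.68 × -58.4 = -14698 kJ/h
Sensible, feed 53.6→25 °C: -3593.1 kJ/h
Outlet flows (mol/h): A 328.64, B 251.68, H₂O 251.68
Sensible, products 25→41.2 °C: 2251.3 kJ/h
Q = ΔH = -16040 kJ/h = -4.4555 kW
Heat removed = 4.4555 kW

Q_out = 4.46 kW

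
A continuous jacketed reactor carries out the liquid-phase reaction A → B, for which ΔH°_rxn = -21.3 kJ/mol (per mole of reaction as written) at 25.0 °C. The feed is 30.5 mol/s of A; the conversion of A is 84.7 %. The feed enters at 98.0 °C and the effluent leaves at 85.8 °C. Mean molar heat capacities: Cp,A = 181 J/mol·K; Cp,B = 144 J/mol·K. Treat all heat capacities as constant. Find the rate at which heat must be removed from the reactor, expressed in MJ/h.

Extent of reaction ξ = 0.847 × 30.5 = 25.834 mol/s
Reaction term: ξ·ΔH°_rxn = 25.834 × -21.3 = -550.25 kJ/s
Sensible, feed 98.0→25 °C: -403 kJ/s
Outlet flows (mol/s): A 4.6665, B 25.834
Sensible, products 25→85.8 °C: 277.53 kJ/s
Q = ΔH = -675.72 kJ/s = -675.72 kW
Heat removed = 2432.6 MJ/h

Q_out = 2430 MJ/h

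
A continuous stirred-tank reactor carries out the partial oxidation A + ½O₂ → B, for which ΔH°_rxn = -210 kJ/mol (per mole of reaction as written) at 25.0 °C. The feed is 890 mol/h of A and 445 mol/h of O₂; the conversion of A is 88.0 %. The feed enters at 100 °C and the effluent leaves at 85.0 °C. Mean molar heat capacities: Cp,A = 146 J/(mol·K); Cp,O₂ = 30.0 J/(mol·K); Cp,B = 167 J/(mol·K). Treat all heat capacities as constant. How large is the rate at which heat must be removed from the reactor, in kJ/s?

Q_out = 46.2 kJ/s

Extent of reaction ξ = 0.880 × 890 = 783.2 mol/h
Reaction term: ξ·ΔH°_rxn = 783.2 × -210 = -164470 kJ/h
Sensible, feed 100→25 °C: -10747 kJ/h
Outlet flows (mol/h): A 106.8, O₂ 53.4, B 783.2
Sensible, products 25→85.0 °C: 8879.4 kJ/h
Q = ΔH = -166340 kJ/h = -46.205 kW
Heat removed = 46.205 kJ/s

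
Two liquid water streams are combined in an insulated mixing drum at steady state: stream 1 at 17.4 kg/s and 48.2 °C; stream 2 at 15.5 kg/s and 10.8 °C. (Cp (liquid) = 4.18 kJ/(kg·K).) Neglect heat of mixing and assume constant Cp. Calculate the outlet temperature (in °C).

T_out = 30.6 °C

Energy balance with Q = 0: Σ ṁᵢCp,ᵢ(T_out − Tᵢ) = 0
T_out = Σ ṁᵢCp,ᵢTᵢ / Σ ṁᵢCp,ᵢ
      = 4205.4 / 137.52 = 30.58 °C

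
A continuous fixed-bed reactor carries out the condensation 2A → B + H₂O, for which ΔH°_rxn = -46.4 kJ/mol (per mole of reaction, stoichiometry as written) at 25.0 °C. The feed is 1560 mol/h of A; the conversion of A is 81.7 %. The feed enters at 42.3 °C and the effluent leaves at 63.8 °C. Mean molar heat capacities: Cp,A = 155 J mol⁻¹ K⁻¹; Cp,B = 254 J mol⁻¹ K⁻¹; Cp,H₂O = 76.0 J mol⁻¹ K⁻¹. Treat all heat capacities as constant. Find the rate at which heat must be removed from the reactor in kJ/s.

Q_out = 6.63 kJ/s

Extent of reaction ξ = 0.817 × 1560 / 2 = 637.26 mol/h
Reaction term: ξ·ΔH°_rxn = 637.26 × -46.4 = -29569 kJ/h
Sensible, feed 42.3→25 °C: -4183.1 kJ/h
Outlet flows (mol/h): A 285.48, B 637.26, H₂O 637.26
Sensible, products 25→63.8 °C: 9876.4 kJ/h
Q = ΔH = -23876 kJ/h = -6.6321 kW
Heat removed = 6.6321 kJ/s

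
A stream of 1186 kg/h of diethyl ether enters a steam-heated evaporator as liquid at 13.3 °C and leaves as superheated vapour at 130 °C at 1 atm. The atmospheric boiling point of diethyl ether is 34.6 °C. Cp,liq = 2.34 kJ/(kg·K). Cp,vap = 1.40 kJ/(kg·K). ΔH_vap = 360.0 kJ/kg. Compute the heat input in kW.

Q = 179 kW

liquid 13.3→34.6 °C: 49.842 kJ/kg
vaporisation at 34.6 °C: 360 kJ/kg
vapour 34.6→130 °C: 133.56 kJ/kg
Δh = 49.842 + 360 + 133.56 = 543.4 kJ/kg
Q = ṁ·Δh = 1186 kg/h × 543.4 kJ/kg = 644470 kJ/h
|Q| = 179.02 kW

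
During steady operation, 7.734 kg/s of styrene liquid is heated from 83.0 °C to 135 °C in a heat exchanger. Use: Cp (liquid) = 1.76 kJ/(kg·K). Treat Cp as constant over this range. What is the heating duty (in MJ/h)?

Q = ṁ·Cp·ΔT = 7.734 × 1.76 × (135 − 83.0) = 707.82 kJ/s
Heating duty = 2548.1 MJ/h

Q = 2550 MJ/h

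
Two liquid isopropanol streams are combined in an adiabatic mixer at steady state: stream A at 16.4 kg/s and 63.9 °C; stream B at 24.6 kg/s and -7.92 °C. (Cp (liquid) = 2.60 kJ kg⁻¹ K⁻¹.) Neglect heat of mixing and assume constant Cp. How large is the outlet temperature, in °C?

Adiabatic, steady state ⇒ Σ ṁᵢCp,ᵢ(T_out − Tᵢ) = 0
T_out = Σ ṁᵢCp,ᵢTᵢ / Σ ṁᵢCp,ᵢ
      = 2218.1 / 106.6 = 20.808 °C

T_out = 20.8 °C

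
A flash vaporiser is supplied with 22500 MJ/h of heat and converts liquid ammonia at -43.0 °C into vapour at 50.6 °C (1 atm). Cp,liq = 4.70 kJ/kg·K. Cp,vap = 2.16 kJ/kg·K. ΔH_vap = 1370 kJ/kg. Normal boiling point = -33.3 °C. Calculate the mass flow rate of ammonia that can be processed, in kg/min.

Δh = 4.70×(-33.3−-43.0) + 1370 + 2.16×(50.6−-33.3) = 1596.8 kJ/kg
Q = 22500 MJ/h = 6250 kJ/s = 375000 kJ/min
ṁ = Q/Δh = 375000 / 1596.8 = 234.84 kg/min

ṁ = 235 kg/min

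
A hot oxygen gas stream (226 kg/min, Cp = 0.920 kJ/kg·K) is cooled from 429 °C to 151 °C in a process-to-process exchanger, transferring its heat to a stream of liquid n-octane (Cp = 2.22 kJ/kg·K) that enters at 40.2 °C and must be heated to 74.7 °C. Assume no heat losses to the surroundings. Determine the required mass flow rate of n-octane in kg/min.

ṁ_c = 755 kg/min

Heat released by hot stream: Q = 226 × 0.920 × (429 − 151) = 57802 kJ/min
Energy balance on cold side (adiabatic exchanger): Q = ṁ_c·Cp_c·(T_c,out − T_c,in)
ṁ_c = 57802 / [2.22 × (74.7 − 40.2)] = 754.69 kg/min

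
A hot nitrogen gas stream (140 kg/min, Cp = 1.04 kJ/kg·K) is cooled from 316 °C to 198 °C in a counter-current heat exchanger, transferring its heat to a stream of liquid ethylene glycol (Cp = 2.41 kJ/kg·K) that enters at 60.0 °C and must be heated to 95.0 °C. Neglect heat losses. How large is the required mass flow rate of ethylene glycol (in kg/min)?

Heat released by hot stream: Q = 140 × 1.04 × (316 − 198) = 17181 kJ/min
Energy balance on cold side (adiabatic exchanger): Q = ṁ_c·Cp_c·(T_c,out − T_c,in)
ṁ_c = 17181 / [2.41 × (95.0 − 60.0)] = 203.68 kg/min

ṁ_c = 204 kg/min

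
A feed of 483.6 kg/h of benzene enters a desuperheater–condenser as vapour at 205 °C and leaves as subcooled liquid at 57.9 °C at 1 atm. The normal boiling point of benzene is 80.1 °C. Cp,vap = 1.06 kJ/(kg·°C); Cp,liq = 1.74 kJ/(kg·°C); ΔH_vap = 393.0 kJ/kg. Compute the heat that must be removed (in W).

Q_c = 75800 W

vapour 205→80.1 °C: -132.39 kJ/kg
condensation at 80.1 °C: -393 kJ/kg
liquid 80.1→57.9 °C: -38.628 kJ/kg
Δh = -132.39 + -393 + -38.628 = -564.02 kJ/kg
Q = ṁ·Δh = 483.6 kg/h × -564.02 kJ/kg = -272760 kJ/h
|Q| = 75.767 kW = 75767 W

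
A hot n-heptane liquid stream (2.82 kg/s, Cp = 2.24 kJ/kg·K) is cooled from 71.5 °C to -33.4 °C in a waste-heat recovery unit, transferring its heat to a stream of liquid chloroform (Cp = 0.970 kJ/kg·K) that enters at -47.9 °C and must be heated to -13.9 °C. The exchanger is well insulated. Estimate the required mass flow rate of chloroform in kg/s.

Heat released by hot stream: Q = 2.82 × 2.24 × (71.5 − -33.4) = 662.63 kJ/s
Energy balance on cold side (adiabatic exchanger): Q = ṁ_c·Cp_c·(T_c,out − T_c,in)
ṁ_c = 662.63 / [0.970 × (-13.9 − -47.9)] = 20.092 kg/s

ṁ_c = 20.1 kg/s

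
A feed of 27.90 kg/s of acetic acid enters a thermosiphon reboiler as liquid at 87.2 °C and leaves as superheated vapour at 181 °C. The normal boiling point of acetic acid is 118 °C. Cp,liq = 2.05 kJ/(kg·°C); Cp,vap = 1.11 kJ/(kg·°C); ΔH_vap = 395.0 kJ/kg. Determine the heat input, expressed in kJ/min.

Q = 884000 kJ/min

liquid 87.2→118 °C: 63.14 kJ/kg
vaporisation at 118 °C: 395 kJ/kg
vapour 118→181 °C: 69.93 kJ/kg
Δh = 63.14 + 395 + 69.93 = 528.07 kJ/kg
Q = ṁ·Δh = 27.90 kg/s × 528.07 kJ/kg = 14733 kJ/s
|Q| = 14733 kW = 883990 kJ/min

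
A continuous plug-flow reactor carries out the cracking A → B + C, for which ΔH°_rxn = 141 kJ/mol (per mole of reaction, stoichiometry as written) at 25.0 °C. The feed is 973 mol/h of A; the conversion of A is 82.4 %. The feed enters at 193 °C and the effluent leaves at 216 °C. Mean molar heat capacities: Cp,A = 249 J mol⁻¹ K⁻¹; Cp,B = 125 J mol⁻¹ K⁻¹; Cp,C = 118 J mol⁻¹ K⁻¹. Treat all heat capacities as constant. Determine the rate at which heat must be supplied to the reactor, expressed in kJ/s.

Q_in = 32.7 kJ/s

Extent of reaction ξ = 0.824 × 973 = 801.75 mol/h
Reaction term: ξ·ΔH°_rxn = 801.75 × 141 = 113050 kJ/h
Sensible, feed 193→25 °C: -40703 kJ/h
Outlet flows (mol/h): A 171.25, B 801.75, C 801.75
Sensible, products 25→216 °C: 45356 kJ/h
Q = ΔH = 117700 kJ/h = 32.695 kW
Heat supplied = 32.695 kJ/s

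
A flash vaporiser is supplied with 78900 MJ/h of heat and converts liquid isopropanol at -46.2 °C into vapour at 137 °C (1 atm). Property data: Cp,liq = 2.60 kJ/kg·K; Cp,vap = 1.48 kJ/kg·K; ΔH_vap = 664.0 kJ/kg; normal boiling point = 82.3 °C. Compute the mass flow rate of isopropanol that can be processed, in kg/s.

ṁ = 20.3 kg/s

Δh = 2.60×(82.3−-46.2) + 664.0 + 1.48×(137−82.3) = 1079.1 kJ/kg
Q = 78900 MJ/h = 21917 kJ/s = 21917 kJ/s
ṁ = Q/Δh = 21917 / 1079.1 = 20.311 kg/s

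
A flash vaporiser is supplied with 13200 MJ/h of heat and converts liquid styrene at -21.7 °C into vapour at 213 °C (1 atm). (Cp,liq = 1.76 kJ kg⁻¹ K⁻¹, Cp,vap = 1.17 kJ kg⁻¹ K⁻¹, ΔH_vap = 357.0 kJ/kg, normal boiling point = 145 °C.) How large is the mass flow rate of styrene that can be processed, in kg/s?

ṁ = 5.02 kg/s

Δh = 1.76×(145−-21.7) + 357.0 + 1.17×(213−145) = 729.95 kJ/kg
Q = 13200 MJ/h = 3666.7 kJ/s = 3666.7 kJ/s
ṁ = Q/Δh = 3666.7 / 729.95 = 5.0232 kg/s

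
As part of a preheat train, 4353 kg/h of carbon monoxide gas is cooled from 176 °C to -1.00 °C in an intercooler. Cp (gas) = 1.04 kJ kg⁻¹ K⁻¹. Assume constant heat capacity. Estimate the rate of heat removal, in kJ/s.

Q = ṁ·Cp·ΔT = 4353 × 1.04 × (-1.00 − 176) = -801300 kJ/h
Converting: 801300 / 3600 s = 222.58 kW

Q_c = 223 kJ/s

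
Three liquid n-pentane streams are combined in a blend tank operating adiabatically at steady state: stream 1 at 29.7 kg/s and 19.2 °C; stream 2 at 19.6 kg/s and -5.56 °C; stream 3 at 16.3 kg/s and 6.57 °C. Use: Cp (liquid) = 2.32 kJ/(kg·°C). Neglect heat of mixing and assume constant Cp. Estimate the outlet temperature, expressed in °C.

T_out = 8.66 °C

No heat crosses the boundary, so H_out = H_in.
Σ ṁᵢCp,ᵢTᵢ = 29.7×2.32×19.2 + 19.6×2.32×-5.56 + 16.3×2.32×6.57 = 1318.6
Σ ṁᵢCp,ᵢ = 29.7×2.32 + 19.6×2.32 + 16.3×2.32 = 152.19
T_out = 1318.6 / 152.19 = 8.6639 °C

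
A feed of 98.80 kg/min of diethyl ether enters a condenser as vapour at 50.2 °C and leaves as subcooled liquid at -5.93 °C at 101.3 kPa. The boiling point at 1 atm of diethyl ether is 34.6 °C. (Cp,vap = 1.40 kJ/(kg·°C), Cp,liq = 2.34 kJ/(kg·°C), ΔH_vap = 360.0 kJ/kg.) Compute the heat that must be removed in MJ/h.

Q_c = 2830 MJ/h

vapour 50.2→34.6 °C: -21.84 kJ/kg
condensation at 34.6 °C: -360 kJ/kg
liquid 34.6→-5.93 °C: -94.84 kJ/kg
Δh = -21.84 + -360 + -94.84 = -476.68 kJ/kg
Q = ṁ·Δh = 98.80 kg/min × -476.68 kJ/kg = -47096 kJ/min
|Q| = 784.93 kW = 2825.8 MJ/h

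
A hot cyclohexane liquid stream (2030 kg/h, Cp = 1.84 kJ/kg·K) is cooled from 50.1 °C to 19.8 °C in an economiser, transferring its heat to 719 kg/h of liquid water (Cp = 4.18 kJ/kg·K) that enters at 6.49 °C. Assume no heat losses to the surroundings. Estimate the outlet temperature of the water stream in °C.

T_c,out = 44.1 °C

Heat released by hot stream: Q = 2030 × 1.84 × (50.1 − 19.8) = 113180 kJ/h
Energy balance on cold side (adiabatic exchanger): Q = ṁ_c·Cp_c·(T_c,out − T_c,in)
T_c,out = 6.49 + 113180/(719 × 4.18) = 44.147 °C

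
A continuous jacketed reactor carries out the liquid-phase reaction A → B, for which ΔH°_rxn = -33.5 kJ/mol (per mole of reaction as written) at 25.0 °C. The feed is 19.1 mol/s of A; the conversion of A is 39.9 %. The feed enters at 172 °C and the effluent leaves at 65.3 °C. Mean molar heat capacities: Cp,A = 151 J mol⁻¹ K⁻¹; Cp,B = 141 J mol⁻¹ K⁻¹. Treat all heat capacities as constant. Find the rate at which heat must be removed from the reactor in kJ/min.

Extent of reaction ξ = 0.399 × 19.1 = 7.6209 mol/s
Reaction term: ξ·ΔH°_rxn = 7.6209 × -33.5 = -255.3 kJ/s
Sensible, feed 172→25 °C: -423.96 kJ/s
Outlet flows (mol/s): A 11.479, B 7.6209
Sensible, products 25→65.3 °C: 113.16 kJ/s
Q = ΔH = -566.1 kJ/s = -566.1 kW
Heat removed = 33966 kJ/min

Q_out = 34000 kJ/min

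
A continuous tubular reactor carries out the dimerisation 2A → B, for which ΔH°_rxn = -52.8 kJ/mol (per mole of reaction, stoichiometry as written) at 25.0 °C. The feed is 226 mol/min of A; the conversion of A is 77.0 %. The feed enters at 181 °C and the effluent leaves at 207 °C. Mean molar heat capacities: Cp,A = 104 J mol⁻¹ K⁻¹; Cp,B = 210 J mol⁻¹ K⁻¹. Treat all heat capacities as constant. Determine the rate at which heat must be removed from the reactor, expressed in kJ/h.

Extent of reaction ξ = 0.770 × 226 / 2 = 87.01 mol/min
Reaction term: ξ·ΔH°_rxn = 87.01 × -52.8 = -4594.1 kJ/min
Sensible, feed 181→25 °C: -3666.6 kJ/min
Outlet flows (mol/min): A 51.98, B 87.01
Sensible, products 25→207 °C: 4309.4 kJ/min
Q = ΔH = -3951.4 kJ/min = -65.856 kW
Heat removed = 237080 kJ/h

Q_out = 237000 kJ/h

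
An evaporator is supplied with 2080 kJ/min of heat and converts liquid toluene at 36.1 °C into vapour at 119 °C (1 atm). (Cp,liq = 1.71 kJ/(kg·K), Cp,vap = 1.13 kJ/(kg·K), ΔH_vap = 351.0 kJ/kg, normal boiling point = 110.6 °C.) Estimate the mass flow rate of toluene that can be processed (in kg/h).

Δh = 1.71×(110.6−36.1) + 351.0 + 1.13×(119−110.6) = 487.89 kJ/kg
Q = 2080 kJ/min = 34.667 kJ/s = 124800 kJ/h
ṁ = Q/Δh = 124800 / 487.89 = 255.8 kg/h

ṁ = 256 kg/h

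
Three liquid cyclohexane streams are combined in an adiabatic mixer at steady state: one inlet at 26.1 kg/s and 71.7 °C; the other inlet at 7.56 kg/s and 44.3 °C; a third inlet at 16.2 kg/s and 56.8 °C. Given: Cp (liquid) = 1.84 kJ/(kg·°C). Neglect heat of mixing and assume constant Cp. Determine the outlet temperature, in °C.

T_out = 62.7 °C

Adiabatic, steady state ⇒ Σ ṁᵢCp,ᵢ(T_out − Tᵢ) = 0
T_out = Σ ṁᵢCp,ᵢTᵢ / Σ ṁᵢCp,ᵢ
      = 5752.6 / 91.742 = 62.704 °C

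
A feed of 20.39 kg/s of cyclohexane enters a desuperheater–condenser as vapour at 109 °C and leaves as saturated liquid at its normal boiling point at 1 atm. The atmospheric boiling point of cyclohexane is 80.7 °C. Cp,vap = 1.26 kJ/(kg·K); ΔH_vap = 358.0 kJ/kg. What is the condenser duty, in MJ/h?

Q_c = 28900 MJ/h

vapour 109→80.7 °C: -35.658 kJ/kg
condensation at 80.7 °C: -358 kJ/kg
Δh = -35.658 + -358 = -393.66 kJ/kg
Q = ṁ·Δh = 20.39 kg/s × -393.66 kJ/kg = -8026.7 kJ/s
|Q| = 8026.7 kW = 28896 MJ/h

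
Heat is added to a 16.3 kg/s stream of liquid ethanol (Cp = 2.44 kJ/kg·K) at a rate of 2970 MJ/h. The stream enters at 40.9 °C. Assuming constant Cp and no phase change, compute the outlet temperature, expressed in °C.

T_out = 61.6 °C

Q = 2970 MJ/h = 825 kJ/s
ΔT = Q/(ṁ·Cp) = 825/(16.3×2.44) = 20.743 K
T_out = 40.9 + 20.743 = 61.643 °C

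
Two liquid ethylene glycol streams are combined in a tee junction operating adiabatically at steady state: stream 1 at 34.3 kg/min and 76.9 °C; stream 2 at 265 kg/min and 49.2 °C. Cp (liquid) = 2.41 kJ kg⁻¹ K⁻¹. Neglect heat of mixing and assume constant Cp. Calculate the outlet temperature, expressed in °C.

Energy balance with Q = 0: Σ ṁᵢCp,ᵢ(T_out − Tᵢ) = 0
T_out = Σ ṁᵢCp,ᵢTᵢ / Σ ṁᵢCp,ᵢ
      = 37778 / 721.31 = 52.374 °C

T_out = 52.4 °C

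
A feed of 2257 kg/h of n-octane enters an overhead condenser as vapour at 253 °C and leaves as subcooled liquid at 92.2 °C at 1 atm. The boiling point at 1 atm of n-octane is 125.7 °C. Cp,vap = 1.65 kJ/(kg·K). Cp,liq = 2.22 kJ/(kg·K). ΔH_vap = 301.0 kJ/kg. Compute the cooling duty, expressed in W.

vapour 253→125.7 °C: -210.04 kJ/kg
condensation at 125.7 °C: -301 kJ/kg
liquid 125.7→92.2 °C: -74.37 kJ/kg
Δh = -210.04 + -301 + -74.37 = -585.41 kJ/kg
Q = ṁ·Δh = 2257 kg/h × -585.41 kJ/kg = -1.3213e+06 kJ/h
|Q| = 367.02 kW = 367020 W

Q_c = 367000 W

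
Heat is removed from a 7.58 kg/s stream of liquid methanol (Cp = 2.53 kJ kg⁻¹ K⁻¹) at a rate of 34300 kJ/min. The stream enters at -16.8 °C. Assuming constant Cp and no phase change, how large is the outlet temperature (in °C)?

T_out = -46.6 °C

Q = 34300 kJ/min = 571.67 kJ/s
ΔT = Q/(ṁ·Cp) = 571.67/(7.58×2.53) = 29.809 K
T_out = -16.8 − 29.809 = -46.609 °C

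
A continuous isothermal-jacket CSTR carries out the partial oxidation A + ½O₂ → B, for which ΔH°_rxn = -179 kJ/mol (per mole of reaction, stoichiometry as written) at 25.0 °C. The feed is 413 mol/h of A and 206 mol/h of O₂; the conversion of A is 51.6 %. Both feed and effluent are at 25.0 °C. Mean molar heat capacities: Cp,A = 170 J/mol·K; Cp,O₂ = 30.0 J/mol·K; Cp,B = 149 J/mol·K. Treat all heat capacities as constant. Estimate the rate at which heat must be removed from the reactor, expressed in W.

Extent of reaction ξ = 0.516 × 413 = 213.11 mol/h
Reaction term: ξ·ΔH°_rxn = 213.11 × -179 = -38146 kJ/h
Q = ΔH = -38146 kJ/h = -10.596 kW
Heat removed = 10596 W

Q_out = 10600 W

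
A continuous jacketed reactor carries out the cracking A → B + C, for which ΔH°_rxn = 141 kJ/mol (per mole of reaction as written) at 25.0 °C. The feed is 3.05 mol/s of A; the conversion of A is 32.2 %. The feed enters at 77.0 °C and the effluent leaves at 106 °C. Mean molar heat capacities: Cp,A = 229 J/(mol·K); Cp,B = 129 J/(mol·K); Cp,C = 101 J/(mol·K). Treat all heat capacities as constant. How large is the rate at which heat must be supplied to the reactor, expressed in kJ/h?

Extent of reaction ξ = 0.322 × 3.05 = 0.9821 mol/s
Reaction term: ξ·ΔH°_rxn = 0.9821 × 141 = 138.48 kJ/s
Sensible, feed 77.0→25 °C: -36.319 kJ/s
Outlet flows (mol/s): A 2.0679, B 0.9821, C 0.9821
Sensible, products 25→106 °C: 56.654 kJ/s
Q = ΔH = 158.81 kJ/s = 158.81 kW
Heat supplied = 571720 kJ/h

Q_in = 572000 kJ/h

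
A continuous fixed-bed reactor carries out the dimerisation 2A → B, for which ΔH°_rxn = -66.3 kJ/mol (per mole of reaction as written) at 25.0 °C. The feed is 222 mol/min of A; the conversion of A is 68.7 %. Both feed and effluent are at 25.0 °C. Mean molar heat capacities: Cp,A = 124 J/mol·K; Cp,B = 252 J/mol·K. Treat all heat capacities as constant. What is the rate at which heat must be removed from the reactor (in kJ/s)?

Extent of reaction ξ = 0.687 × 222 / 2 = 76.257 mol/min
Reaction term: ξ·ΔH°_rxn = 76.257 × -66.3 = -5055.8 kJ/min
Q = ΔH = -5055.8 kJ/min = -84.264 kW
Heat removed = 84.264 kJ/s

Q_out = 84.3 kJ/s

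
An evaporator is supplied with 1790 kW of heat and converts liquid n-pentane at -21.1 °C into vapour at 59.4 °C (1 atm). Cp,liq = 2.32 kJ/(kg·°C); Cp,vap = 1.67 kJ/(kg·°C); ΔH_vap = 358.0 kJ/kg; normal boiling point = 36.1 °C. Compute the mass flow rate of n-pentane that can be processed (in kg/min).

ṁ = 203 kg/min

Δh = 2.32×(36.1−-21.1) + 358.0 + 1.67×(59.4−36.1) = 529.62 kJ/kg
Q = 1790 kW = 1790 kJ/s = 107400 kJ/min
ṁ = Q/Δh = 107400 / 529.62 = 202.79 kg/min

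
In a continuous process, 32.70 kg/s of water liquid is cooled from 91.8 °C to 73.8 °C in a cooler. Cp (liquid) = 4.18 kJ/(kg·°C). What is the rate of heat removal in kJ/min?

Q_c = 148000 kJ/min

Q = ṁ·Cp·ΔT = 32.70 × 4.18 × (73.8 − 91.8) = -2460.3 kJ/s
Cooling duty = 147620 kJ/min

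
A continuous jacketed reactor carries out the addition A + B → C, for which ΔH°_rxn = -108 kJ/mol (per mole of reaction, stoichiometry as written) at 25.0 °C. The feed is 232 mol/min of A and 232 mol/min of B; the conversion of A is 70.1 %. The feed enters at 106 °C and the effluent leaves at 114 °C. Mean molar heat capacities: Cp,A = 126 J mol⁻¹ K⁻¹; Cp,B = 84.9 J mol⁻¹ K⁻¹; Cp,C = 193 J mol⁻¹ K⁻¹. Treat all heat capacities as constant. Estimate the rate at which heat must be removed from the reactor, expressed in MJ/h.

Q_out = 1050 MJ/h

Extent of reaction ξ = 0.701 × 232 = 162.63 mol/min
Reaction term: ξ·ΔH°_rxn = 162.63 × -108 = -17564 kJ/min
Sensible, feed 106→25 °C: -3963.2 kJ/min
Outlet flows (mol/min): A 69.368, B 69.368, C 162.63
Sensible, products 25→114 °C: 4095.6 kJ/min
Q = ΔH = -17432 kJ/min = -290.53 kW
Heat removed = 1045.9 MJ/h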